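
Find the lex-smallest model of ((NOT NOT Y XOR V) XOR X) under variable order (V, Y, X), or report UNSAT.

V=0, Y=0, X=1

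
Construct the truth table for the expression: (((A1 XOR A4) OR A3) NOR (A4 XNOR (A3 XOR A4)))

A3 | A4 | A1 | Output
---------------------
0 | 0 | 0 | 0
0 | 0 | 1 | 0
0 | 1 | 0 | 0
0 | 1 | 1 | 0
1 | 0 | 0 | 0
1 | 0 | 1 | 0
1 | 1 | 0 | 0
1 | 1 | 1 | 0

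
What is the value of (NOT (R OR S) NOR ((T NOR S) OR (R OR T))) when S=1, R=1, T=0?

Substituting: (NOT (1 OR 1) NOR ((0 NOR 1) OR (1 OR 0)))
= 0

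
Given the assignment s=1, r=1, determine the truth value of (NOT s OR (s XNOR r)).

Substituting: (NOT 1 OR (1 XNOR 1))
= 1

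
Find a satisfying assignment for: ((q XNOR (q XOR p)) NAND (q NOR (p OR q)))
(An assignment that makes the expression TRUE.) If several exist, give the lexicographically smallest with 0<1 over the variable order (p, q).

p=0, q=1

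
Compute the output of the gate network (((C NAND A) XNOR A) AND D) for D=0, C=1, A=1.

Substituting: (((1 NAND 1) XNOR 1) AND 0)
= 0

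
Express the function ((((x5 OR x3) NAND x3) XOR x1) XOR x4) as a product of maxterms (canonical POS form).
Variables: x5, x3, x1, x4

ΠM(1, 2, 4, 7, 9, 10, 12, 15) = (x5 OR x3 OR x1 OR NOT x4) AND (x5 OR x3 OR NOT x1 OR x4) AND (x5 OR NOT x3 OR x1 OR x4) AND (x5 OR NOT x3 OR NOT x1 OR NOT x4) AND (NOT x5 OR x3 OR x1 OR NOT x4) AND (NOT x5 OR x3 OR NOT x1 OR x4) AND (NOT x5 OR NOT x3 OR x1 OR x4) AND (NOT x5 OR NOT x3 OR NOT x1 OR NOT x4)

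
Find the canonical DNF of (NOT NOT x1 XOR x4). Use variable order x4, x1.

(NOT x4 AND x1) OR (x4 AND NOT x1)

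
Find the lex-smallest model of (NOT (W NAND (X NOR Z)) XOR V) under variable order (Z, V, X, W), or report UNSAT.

Z=0, V=0, X=0, W=1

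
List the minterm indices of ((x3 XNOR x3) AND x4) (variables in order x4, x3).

Σm(2, 3) = (x4 AND NOT x3) OR (x4 AND x3)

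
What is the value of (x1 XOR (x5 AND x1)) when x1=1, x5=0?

Substituting: (1 XOR (0 AND 1))
= 1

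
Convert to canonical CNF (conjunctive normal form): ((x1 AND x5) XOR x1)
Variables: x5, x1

(x5 OR x1) AND (NOT x5 OR x1) AND (NOT x5 OR NOT x1)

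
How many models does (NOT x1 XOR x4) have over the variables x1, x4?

Satisfying assignments: (0,0), (1,1)
Count: 2 out of 4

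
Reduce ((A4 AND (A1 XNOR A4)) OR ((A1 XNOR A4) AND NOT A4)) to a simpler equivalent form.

By distribution ((E AND v) OR (E AND NOT v) = E):
= (A1 XNOR A4)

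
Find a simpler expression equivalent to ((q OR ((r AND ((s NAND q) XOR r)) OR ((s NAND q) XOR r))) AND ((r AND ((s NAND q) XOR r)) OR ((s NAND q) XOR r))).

By absorption (E AND (E OR v) = E) then absorption (E OR (E AND v) = E):
= ((s NAND q) XOR r)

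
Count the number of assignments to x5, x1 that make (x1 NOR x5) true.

Satisfying assignments: (0,0)
Count: 1 out of 4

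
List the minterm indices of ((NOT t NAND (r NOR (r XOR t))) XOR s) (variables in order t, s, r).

Σm(1, 2, 4, 5) = (NOT t AND NOT s AND r) OR (NOT t AND s AND NOT r) OR (t AND NOT s AND NOT r) OR (t AND NOT s AND r)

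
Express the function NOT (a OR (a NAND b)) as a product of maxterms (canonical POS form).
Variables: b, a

ΠM(0, 1, 2, 3) = (b OR a) AND (b OR NOT a) AND (NOT b OR a) AND (NOT b OR NOT a)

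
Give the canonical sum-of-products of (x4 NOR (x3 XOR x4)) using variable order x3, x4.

Σm(0) = (NOT x3 AND NOT x4)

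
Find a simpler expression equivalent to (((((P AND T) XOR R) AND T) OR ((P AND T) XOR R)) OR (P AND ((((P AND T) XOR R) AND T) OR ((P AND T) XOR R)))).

By absorption (E OR (E AND v) = E) then absorption (E OR (E AND v) = E):
= ((P AND T) XOR R)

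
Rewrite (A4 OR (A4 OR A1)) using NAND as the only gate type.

((A4 NAND A4) NAND (((A4 NAND A4) NAND (A1 NAND A1)) NAND ((A4 NAND A4) NAND (A1 NAND A1))))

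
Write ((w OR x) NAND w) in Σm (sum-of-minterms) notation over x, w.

Σm(0, 2) = (NOT x AND NOT w) OR (x AND NOT w)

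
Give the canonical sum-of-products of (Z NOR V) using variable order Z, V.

Σm(0) = (NOT Z AND NOT V)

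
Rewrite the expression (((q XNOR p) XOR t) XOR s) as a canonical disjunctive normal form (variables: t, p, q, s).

(NOT t AND NOT p AND NOT q AND NOT s) OR (NOT t AND NOT p AND q AND s) OR (NOT t AND p AND NOT q AND s) OR (NOT t AND p AND q AND NOT s) OR (t AND NOT p AND NOT q AND s) OR (t AND NOT p AND q AND NOT s) OR (t AND p AND NOT q AND NOT s) OR (t AND p AND q AND s)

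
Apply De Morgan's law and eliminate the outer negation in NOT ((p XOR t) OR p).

NOT (p XOR t) AND NOT p
De Morgan's: NOT(OR of terms) = AND of negations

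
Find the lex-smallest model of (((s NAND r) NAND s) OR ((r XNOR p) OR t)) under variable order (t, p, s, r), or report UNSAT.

t=0, p=0, s=0, r=0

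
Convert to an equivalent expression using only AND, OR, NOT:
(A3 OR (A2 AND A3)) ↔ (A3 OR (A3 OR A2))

((A3 OR (A2 AND A3)) AND (A3 OR (A3 OR A2))) OR (NOT (A3 OR (A2 AND A3)) AND NOT (A3 OR (A3 OR A2)))
(Biconditional = both true or both false)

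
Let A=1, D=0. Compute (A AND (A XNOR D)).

Substituting: (1 AND (1 XNOR 0))
= 0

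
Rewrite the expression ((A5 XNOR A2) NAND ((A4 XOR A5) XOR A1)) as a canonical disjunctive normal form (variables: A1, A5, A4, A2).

(NOT A1 AND NOT A5 AND NOT A4 AND NOT A2) OR (NOT A1 AND NOT A5 AND NOT A4 AND A2) OR (NOT A1 AND NOT A5 AND A4 AND A2) OR (NOT A1 AND A5 AND NOT A4 AND NOT A2) OR (NOT A1 AND A5 AND A4 AND NOT A2) OR (NOT A1 AND A5 AND A4 AND A2) OR (A1 AND NOT A5 AND NOT A4 AND A2) OR (A1 AND NOT A5 AND A4 AND NOT A2) OR (A1 AND NOT A5 AND A4 AND A2) OR (A1 AND A5 AND NOT A4 AND NOT A2) OR (A1 AND A5 AND NOT A4 AND A2) OR (A1 AND A5 AND A4 AND NOT A2)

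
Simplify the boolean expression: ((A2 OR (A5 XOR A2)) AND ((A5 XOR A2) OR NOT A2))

By distribution ((E OR v) AND (E OR NOT v) = E):
= (A5 XOR A2)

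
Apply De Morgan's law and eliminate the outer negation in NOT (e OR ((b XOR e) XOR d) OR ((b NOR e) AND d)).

NOT e AND NOT ((b XOR e) XOR d) AND NOT ((b NOR e) AND d)
De Morgan's: NOT(OR of terms) = AND of negations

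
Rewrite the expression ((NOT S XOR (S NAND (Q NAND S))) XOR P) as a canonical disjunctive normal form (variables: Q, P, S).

(NOT Q AND P AND NOT S) OR (NOT Q AND P AND S) OR (Q AND NOT P AND S) OR (Q AND P AND NOT S)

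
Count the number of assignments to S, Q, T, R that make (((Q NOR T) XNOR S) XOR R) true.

Satisfying assignments: (0,0,0,1), (0,0,1,0), (0,1,0,0), (0,1,1,0), (1,0,0,0), (1,0,1,1), (1,1,0,1), (1,1,1,1)
Count: 8 out of 16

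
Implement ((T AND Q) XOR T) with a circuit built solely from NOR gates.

((((((T NOR T) NOR (Q NOR Q)) NOR T) NOR (((T NOR T) NOR (Q NOR Q)) NOR T)) NOR ((((T NOR T) NOR (Q NOR Q)) NOR T) NOR (((T NOR T) NOR (Q NOR Q)) NOR T))) NOR ((((((T NOR T) NOR (Q NOR Q)) NOR ((T NOR T) NOR (Q NOR Q))) NOR (T NOR T)) NOR ((((T NOR T) NOR (Q NOR Q)) NOR ((T NOR T) NOR (Q NOR Q))) NOR (T NOR T))) NOR (((((T NOR T) NOR (Q NOR Q)) NOR ((T NOR T) NOR (Q NOR Q))) NOR (T NOR T)) NOR ((((T NOR T) NOR (Q NOR Q)) NOR ((T NOR T) NOR (Q NOR Q))) NOR (T NOR T)))))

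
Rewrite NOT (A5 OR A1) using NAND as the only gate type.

(((A5 NAND A5) NAND (A1 NAND A1)) NAND ((A5 NAND A5) NAND (A1 NAND A1)))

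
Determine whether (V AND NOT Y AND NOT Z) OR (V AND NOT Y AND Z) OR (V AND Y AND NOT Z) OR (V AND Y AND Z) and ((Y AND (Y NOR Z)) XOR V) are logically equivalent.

Yes, they are equivalent — the two output columns agree on all 8 assignments:
V | Y | Z | Expression 1 | Expression 2
---------------------------------------
0 | 0 | 0 | 0 | 0
0 | 0 | 1 | 0 | 0
0 | 1 | 0 | 0 | 0
0 | 1 | 1 | 0 | 0
1 | 0 | 0 | 1 | 1
1 | 0 | 1 | 1 | 1
1 | 1 | 0 | 1 | 1
1 | 1 | 1 | 1 | 1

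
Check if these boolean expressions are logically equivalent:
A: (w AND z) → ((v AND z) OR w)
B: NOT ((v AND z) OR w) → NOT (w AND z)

Yes, Contrapositive is always equivalent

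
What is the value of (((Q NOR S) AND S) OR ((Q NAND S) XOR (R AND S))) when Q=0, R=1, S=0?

Substituting: (((0 NOR 0) AND 0) OR ((0 NAND 0) XOR (1 AND 0)))
= 1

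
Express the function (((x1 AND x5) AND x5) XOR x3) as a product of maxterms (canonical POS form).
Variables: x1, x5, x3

ΠM(0, 2, 4, 7) = (x1 OR x5 OR x3) AND (x1 OR NOT x5 OR x3) AND (NOT x1 OR x5 OR x3) AND (NOT x1 OR NOT x5 OR NOT x3)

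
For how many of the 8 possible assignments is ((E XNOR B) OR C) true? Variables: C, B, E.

Satisfying assignments: (0,0,0), (0,1,1), (1,0,0), (1,0,1), (1,1,0), (1,1,1)
Count: 6 out of 8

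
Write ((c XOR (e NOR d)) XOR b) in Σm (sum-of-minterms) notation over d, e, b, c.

Σm(0, 3, 5, 6, 9, 10, 13, 14) = (NOT d AND NOT e AND NOT b AND NOT c) OR (NOT d AND NOT e AND b AND c) OR (NOT d AND e AND NOT b AND c) OR (NOT d AND e AND b AND NOT c) OR (d AND NOT e AND NOT b AND c) OR (d AND NOT e AND b AND NOT c) OR (d AND e AND NOT b AND c) OR (d AND e AND b AND NOT c)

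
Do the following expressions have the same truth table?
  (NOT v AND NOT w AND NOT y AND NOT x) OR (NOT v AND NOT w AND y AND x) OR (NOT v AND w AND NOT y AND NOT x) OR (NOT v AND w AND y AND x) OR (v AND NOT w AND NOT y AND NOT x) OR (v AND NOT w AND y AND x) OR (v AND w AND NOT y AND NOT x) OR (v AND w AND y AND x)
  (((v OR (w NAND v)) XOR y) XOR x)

Yes, they are equivalent — the two output columns agree on all 16 assignments:
v | w | y | x | Expression 1 | Expression 2
-------------------------------------------
0 | 0 | 0 | 0 | 1 | 1
0 | 0 | 0 | 1 | 0 | 0
0 | 0 | 1 | 0 | 0 | 0
0 | 0 | 1 | 1 | 1 | 1
0 | 1 | 0 | 0 | 1 | 1
0 | 1 | 0 | 1 | 0 | 0
0 | 1 | 1 | 0 | 0 | 0
0 | 1 | 1 | 1 | 1 | 1
1 | 0 | 0 | 0 | 1 | 1
1 | 0 | 0 | 1 | 0 | 0
1 | 0 | 1 | 0 | 0 | 0
1 | 0 | 1 | 1 | 1 | 1
1 | 1 | 0 | 0 | 1 | 1
1 | 1 | 0 | 1 | 0 | 0
1 | 1 | 1 | 0 | 0 | 0
1 | 1 | 1 | 1 | 1 | 1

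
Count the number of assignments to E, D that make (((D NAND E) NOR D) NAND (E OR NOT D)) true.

Satisfying assignments: (0,0), (0,1), (1,0), (1,1)
Count: 4 out of 4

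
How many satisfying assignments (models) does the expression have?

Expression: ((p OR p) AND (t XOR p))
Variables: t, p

Satisfying assignments: (0,1)
Count: 1 out of 4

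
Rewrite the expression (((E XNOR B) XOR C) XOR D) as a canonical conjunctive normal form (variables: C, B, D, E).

(C OR B OR D OR NOT E) AND (C OR B OR NOT D OR E) AND (C OR NOT B OR D OR E) AND (C OR NOT B OR NOT D OR NOT E) AND (NOT C OR B OR D OR E) AND (NOT C OR B OR NOT D OR NOT E) AND (NOT C OR NOT B OR D OR NOT E) AND (NOT C OR NOT B OR NOT D OR E)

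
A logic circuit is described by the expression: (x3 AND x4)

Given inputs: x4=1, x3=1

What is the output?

Substituting: (1 AND 1)
= 1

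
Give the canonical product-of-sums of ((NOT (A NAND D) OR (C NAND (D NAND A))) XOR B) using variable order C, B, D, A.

ΠM(4, 5, 6, 7, 8, 9, 10, 15) = (C OR NOT B OR D OR A) AND (C OR NOT B OR D OR NOT A) AND (C OR NOT B OR NOT D OR A) AND (C OR NOT B OR NOT D OR NOT A) AND (NOT C OR B OR D OR A) AND (NOT C OR B OR D OR NOT A) AND (NOT C OR B OR NOT D OR A) AND (NOT C OR NOT B OR NOT D OR NOT A)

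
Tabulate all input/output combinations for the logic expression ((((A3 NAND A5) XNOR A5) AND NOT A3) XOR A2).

A2 | A5 | A3 | Output
---------------------
0 | 0 | 0 | 0
0 | 0 | 1 | 0
0 | 1 | 0 | 1
0 | 1 | 1 | 0
1 | 0 | 0 | 1
1 | 0 | 1 | 1
1 | 1 | 0 | 0
1 | 1 | 1 | 1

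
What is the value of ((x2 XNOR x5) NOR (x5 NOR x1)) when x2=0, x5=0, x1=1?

Substituting: ((0 XNOR 0) NOR (0 NOR 1))
= 0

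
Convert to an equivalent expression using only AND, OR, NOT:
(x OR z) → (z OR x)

NOT (x OR z) OR (z OR x)
(Implication elimination: A → B = NOT A OR B)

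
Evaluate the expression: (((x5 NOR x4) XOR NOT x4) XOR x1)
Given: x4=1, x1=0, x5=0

Substituting: (((0 NOR 1) XOR NOT 1) XOR 0)
= 0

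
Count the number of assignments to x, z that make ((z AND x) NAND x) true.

Satisfying assignments: (0,0), (0,1), (1,0)
Count: 3 out of 4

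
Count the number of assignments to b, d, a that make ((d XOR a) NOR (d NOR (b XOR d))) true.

Satisfying assignments: (0,1,1), (1,0,0), (1,1,1)
Count: 3 out of 8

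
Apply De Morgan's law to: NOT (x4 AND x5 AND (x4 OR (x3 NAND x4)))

NOT x4 OR NOT x5 OR NOT (x4 OR (x3 NAND x4))
De Morgan's: NOT(AND of terms) = OR of negations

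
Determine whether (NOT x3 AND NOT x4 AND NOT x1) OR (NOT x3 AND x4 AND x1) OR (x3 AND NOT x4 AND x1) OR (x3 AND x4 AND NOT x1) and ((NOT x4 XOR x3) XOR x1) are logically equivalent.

Yes, they are equivalent — the two output columns agree on all 8 assignments:
x3 | x4 | x1 | Expression 1 | Expression 2
------------------------------------------
0 | 0 | 0 | 1 | 1
0 | 0 | 1 | 0 | 0
0 | 1 | 0 | 0 | 0
0 | 1 | 1 | 1 | 1
1 | 0 | 0 | 0 | 0
1 | 0 | 1 | 1 | 1
1 | 1 | 0 | 1 | 1
1 | 1 | 1 | 0 | 0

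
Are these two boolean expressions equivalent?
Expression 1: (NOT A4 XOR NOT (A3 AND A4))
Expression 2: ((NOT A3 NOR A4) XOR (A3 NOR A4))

No. Counterexample: with A4=0, A3=0, Expression 1 = 0 but Expression 2 = 1.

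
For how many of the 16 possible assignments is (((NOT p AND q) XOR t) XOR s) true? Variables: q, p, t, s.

Satisfying assignments: (0,0,0,1), (0,0,1,0), (0,1,0,1), (0,1,1,0), (1,0,0,0), (1,0,1,1), (1,1,0,1), (1,1,1,0)
Count: 8 out of 16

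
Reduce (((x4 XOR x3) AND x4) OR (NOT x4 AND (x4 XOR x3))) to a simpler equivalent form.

By distribution ((E AND v) OR (E AND NOT v) = E):
= (x4 XOR x3)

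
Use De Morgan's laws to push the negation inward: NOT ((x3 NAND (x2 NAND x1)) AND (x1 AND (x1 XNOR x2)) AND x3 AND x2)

NOT (x3 NAND (x2 NAND x1)) OR NOT (x1 AND (x1 XNOR x2)) OR NOT x3 OR NOT x2
De Morgan's: NOT(AND of terms) = OR of negations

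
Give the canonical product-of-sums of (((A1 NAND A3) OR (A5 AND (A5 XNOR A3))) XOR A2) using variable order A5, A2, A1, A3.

ΠM(3, 4, 5, 6, 12, 13, 14, 15) = (A5 OR A2 OR NOT A1 OR NOT A3) AND (A5 OR NOT A2 OR A1 OR A3) AND (A5 OR NOT A2 OR A1 OR NOT A3) AND (A5 OR NOT A2 OR NOT A1 OR A3) AND (NOT A5 OR NOT A2 OR A1 OR A3) AND (NOT A5 OR NOT A2 OR A1 OR NOT A3) AND (NOT A5 OR NOT A2 OR NOT A1 OR A3) AND (NOT A5 OR NOT A2 OR NOT A1 OR NOT A3)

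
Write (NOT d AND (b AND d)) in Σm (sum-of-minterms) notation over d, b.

Σm() = FALSE (no minterms)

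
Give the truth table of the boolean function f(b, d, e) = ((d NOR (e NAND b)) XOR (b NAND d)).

b | d | e | Output
------------------
0 | 0 | 0 | 1
0 | 0 | 1 | 1
0 | 1 | 0 | 1
0 | 1 | 1 | 1
1 | 0 | 0 | 1
1 | 0 | 1 | 0
1 | 1 | 0 | 0
1 | 1 | 1 | 0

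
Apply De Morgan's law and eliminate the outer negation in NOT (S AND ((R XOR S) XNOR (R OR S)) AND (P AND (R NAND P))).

NOT S OR NOT ((R XOR S) XNOR (R OR S)) OR NOT (P AND (R NAND P))
De Morgan's: NOT(AND of terms) = OR of negations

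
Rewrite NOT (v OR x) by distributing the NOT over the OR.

NOT v AND NOT x
De Morgan's: NOT(OR of terms) = AND of negations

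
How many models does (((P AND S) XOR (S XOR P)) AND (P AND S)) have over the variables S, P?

Satisfying assignments: (1,1)
Count: 1 out of 4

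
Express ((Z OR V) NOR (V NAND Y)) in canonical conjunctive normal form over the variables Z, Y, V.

(Z OR Y OR V) AND (Z OR Y OR NOT V) AND (Z OR NOT Y OR V) AND (Z OR NOT Y OR NOT V) AND (NOT Z OR Y OR V) AND (NOT Z OR Y OR NOT V) AND (NOT Z OR NOT Y OR V) AND (NOT Z OR NOT Y OR NOT V)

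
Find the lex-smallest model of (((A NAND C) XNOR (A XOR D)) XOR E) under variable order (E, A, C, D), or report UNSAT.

E=0, A=0, C=0, D=1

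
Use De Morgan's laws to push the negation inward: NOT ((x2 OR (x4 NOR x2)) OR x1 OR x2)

NOT (x2 OR (x4 NOR x2)) AND NOT x1 AND NOT x2
De Morgan's: NOT(OR of terms) = AND of negations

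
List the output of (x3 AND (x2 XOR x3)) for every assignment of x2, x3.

x2 | x3 | Output
----------------
0 | 0 | 0
0 | 1 | 1
1 | 0 | 0
1 | 1 | 0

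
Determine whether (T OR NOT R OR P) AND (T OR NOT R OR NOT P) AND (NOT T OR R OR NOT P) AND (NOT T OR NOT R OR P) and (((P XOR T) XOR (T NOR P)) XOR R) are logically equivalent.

Yes, they are equivalent — the two output columns agree on all 8 assignments:
T | R | P | Expression 1 | Expression 2
---------------------------------------
0 | 0 | 0 | 1 | 1
0 | 0 | 1 | 1 | 1
0 | 1 | 0 | 0 | 0
0 | 1 | 1 | 0 | 0
1 | 0 | 0 | 1 | 1
1 | 0 | 1 | 0 | 0
1 | 1 | 0 | 0 | 0
1 | 1 | 1 | 1 | 1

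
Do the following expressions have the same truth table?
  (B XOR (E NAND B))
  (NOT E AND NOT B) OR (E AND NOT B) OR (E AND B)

Yes, they are equivalent — the two output columns agree on all 4 assignments:
E | B | Expression 1 | Expression 2
-----------------------------------
0 | 0 | 1 | 1
0 | 1 | 0 | 0
1 | 0 | 1 | 1
1 | 1 | 1 | 1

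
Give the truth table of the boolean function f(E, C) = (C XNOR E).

E | C | Output
--------------
0 | 0 | 1
0 | 1 | 0
1 | 0 | 0
1 | 1 | 1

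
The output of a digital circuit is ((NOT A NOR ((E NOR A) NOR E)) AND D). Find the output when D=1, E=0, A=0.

Substituting: ((NOT 0 NOR ((0 NOR 0) NOR 0)) AND 1)
= 0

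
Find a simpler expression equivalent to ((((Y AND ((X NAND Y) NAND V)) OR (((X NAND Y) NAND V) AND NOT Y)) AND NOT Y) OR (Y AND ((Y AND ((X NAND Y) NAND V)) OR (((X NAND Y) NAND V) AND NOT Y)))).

By distribution ((E AND v) OR (E AND NOT v) = E) then distribution ((E AND v) OR (E AND NOT v) = E):
= ((X NAND Y) NAND V)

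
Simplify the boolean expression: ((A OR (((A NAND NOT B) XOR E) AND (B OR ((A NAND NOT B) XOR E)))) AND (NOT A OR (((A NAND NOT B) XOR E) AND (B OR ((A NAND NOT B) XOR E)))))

By distribution ((E OR v) AND (E OR NOT v) = E) then absorption (E AND (E OR v) = E):
= ((A NAND NOT B) XOR E)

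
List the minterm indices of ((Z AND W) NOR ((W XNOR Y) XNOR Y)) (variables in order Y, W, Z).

Σm(0, 1, 4, 5) = (NOT Y AND NOT W AND NOT Z) OR (NOT Y AND NOT W AND Z) OR (Y AND NOT W AND NOT Z) OR (Y AND NOT W AND Z)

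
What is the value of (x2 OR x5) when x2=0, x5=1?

Substituting: (0 OR 1)
= 1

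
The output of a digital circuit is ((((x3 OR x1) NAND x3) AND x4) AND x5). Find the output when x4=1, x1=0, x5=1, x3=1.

Substituting: ((((1 OR 0) NAND 1) AND 1) AND 1)
= 0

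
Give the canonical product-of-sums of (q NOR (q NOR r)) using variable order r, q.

ΠM(0, 1, 3) = (r OR q) AND (r OR NOT q) AND (NOT r OR NOT q)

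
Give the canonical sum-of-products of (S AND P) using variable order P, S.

Σm(3) = (P AND S)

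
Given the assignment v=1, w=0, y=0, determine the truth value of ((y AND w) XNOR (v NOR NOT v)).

Substituting: ((0 AND 0) XNOR (1 NOR NOT 1))
= 1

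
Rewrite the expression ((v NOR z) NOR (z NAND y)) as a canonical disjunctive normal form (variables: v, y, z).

(NOT v AND y AND z) OR (v AND y AND z)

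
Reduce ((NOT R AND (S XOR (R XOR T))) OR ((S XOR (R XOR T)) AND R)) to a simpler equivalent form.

By distribution ((E AND v) OR (E AND NOT v) = E):
= (S XOR (R XOR T))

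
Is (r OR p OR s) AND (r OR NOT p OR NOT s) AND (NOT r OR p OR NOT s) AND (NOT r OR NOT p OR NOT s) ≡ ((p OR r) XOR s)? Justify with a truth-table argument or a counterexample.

Yes, they are equivalent — the two output columns agree on all 8 assignments:
r | p | s | Expression 1 | Expression 2
---------------------------------------
0 | 0 | 0 | 0 | 0
0 | 0 | 1 | 1 | 1
0 | 1 | 0 | 1 | 1
0 | 1 | 1 | 0 | 0
1 | 0 | 0 | 1 | 1
1 | 0 | 1 | 0 | 0
1 | 1 | 0 | 1 | 1
1 | 1 | 1 | 0 | 0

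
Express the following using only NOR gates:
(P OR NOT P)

((P NOR (P NOR P)) NOR (P NOR (P NOR P)))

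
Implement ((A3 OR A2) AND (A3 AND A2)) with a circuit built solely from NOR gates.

((((A3 NOR A2) NOR (A3 NOR A2)) NOR ((A3 NOR A2) NOR (A3 NOR A2))) NOR (((A3 NOR A3) NOR (A2 NOR A2)) NOR ((A3 NOR A3) NOR (A2 NOR A2))))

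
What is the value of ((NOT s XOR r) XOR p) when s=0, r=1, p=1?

Substituting: ((NOT 0 XOR 1) XOR 1)
= 1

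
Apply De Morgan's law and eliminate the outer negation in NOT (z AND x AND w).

NOT z OR NOT x OR NOT w
De Morgan's: NOT(AND of terms) = OR of negations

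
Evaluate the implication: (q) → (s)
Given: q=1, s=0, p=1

Antecedent (q) = 1; consequent (s) = 0.
1 → 0 = 0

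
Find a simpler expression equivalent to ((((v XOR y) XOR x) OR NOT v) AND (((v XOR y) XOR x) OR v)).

By distribution ((E OR v) AND (E OR NOT v) = E):
= ((v XOR y) XOR x)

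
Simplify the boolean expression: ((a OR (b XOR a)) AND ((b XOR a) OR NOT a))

By distribution ((E OR v) AND (E OR NOT v) = E):
= (b XOR a)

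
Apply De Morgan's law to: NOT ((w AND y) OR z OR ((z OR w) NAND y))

NOT (w AND y) AND NOT z AND NOT ((z OR w) NAND y)
De Morgan's: NOT(OR of terms) = AND of negations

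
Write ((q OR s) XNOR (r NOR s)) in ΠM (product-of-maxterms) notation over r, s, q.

ΠM(0, 2, 3, 5, 6, 7) = (r OR s OR q) AND (r OR NOT s OR q) AND (r OR NOT s OR NOT q) AND (NOT r OR s OR NOT q) AND (NOT r OR NOT s OR q) AND (NOT r OR NOT s OR NOT q)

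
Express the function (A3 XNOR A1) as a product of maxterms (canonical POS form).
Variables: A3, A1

ΠM(1, 2) = (A3 OR NOT A1) AND (NOT A3 OR A1)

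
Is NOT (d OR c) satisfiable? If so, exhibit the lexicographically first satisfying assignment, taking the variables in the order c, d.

c=0, d=0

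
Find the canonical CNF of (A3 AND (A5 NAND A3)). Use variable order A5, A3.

(A5 OR A3) AND (NOT A5 OR A3) AND (NOT A5 OR NOT A3)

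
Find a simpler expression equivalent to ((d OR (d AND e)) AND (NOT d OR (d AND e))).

By distribution ((E OR v) AND (E OR NOT v) = E):
= (d AND e)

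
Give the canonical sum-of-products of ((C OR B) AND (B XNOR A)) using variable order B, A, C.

Σm(1, 6, 7) = (NOT B AND NOT A AND C) OR (B AND A AND NOT C) OR (B AND A AND C)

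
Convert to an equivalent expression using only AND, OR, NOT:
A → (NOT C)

NOT A OR (NOT C)
(Implication elimination: A → B = NOT A OR B)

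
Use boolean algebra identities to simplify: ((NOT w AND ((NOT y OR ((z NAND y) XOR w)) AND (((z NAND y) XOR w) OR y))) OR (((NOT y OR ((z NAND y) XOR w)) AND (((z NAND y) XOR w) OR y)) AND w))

By distribution ((E AND v) OR (E AND NOT v) = E) then distribution ((E OR v) AND (E OR NOT v) = E):
= ((z NAND y) XOR w)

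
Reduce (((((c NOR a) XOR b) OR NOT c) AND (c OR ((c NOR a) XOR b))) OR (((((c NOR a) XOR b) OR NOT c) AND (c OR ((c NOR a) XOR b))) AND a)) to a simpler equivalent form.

By absorption (E OR (E AND v) = E) then distribution ((E OR v) AND (E OR NOT v) = E):
= ((c NOR a) XOR b)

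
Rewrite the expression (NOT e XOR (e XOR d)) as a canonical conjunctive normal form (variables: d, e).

(NOT d OR e) AND (NOT d OR NOT e)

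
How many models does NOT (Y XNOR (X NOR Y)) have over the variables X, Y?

Satisfying assignments: (0,0), (0,1), (1,1)
Count: 3 out of 4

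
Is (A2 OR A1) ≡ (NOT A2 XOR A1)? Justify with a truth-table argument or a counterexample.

No. Counterexample: with A2=0, A1=0, Expression 1 = 0 but Expression 2 = 1.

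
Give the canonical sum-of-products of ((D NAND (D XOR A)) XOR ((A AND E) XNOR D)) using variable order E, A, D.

Σm(3, 6) = (NOT E AND A AND D) OR (E AND A AND NOT D)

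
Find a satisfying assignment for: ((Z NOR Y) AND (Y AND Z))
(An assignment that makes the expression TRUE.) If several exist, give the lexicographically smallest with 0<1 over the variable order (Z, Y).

UNSATISFIABLE - no assignment makes this expression true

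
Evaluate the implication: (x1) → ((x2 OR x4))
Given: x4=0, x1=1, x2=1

Antecedent (x1) = 1; consequent ((x2 OR x4)) = 1.
1 → 1 = 1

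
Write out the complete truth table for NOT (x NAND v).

v | x | Output
--------------
0 | 0 | 0
0 | 1 | 0
1 | 0 | 0
1 | 1 | 1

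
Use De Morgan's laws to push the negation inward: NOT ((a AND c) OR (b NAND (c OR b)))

NOT (a AND c) AND NOT (b NAND (c OR b))
De Morgan's: NOT(OR of terms) = AND of negations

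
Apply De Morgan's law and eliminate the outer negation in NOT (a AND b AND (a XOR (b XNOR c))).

NOT a OR NOT b OR NOT (a XOR (b XNOR c))
De Morgan's: NOT(AND of terms) = OR of negations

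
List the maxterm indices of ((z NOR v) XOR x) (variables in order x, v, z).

ΠM(1, 2, 3, 4) = (x OR v OR NOT z) AND (x OR NOT v OR z) AND (x OR NOT v OR NOT z) AND (NOT x OR v OR z)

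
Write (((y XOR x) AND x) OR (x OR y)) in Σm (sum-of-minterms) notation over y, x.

Σm(1, 2, 3) = (NOT y AND x) OR (y AND NOT x) OR (y AND x)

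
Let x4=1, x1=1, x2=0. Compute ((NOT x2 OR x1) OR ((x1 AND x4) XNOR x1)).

Substituting: ((NOT 0 OR 1) OR ((1 AND 1) XNOR 1))
= 1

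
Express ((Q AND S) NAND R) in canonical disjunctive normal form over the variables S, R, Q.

(NOT S AND NOT R AND NOT Q) OR (NOT S AND NOT R AND Q) OR (NOT S AND R AND NOT Q) OR (NOT S AND R AND Q) OR (S AND NOT R AND NOT Q) OR (S AND NOT R AND Q) OR (S AND R AND NOT Q)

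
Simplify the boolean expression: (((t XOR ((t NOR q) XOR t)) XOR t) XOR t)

By XOR self-cancellation ((E XOR v) XOR v = E) then XOR self-cancellation ((E XOR v) XOR v = E):
= (t NOR q)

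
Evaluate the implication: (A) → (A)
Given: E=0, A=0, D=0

Antecedent (A) = 0; consequent (A) = 0.
0 → 0 = 1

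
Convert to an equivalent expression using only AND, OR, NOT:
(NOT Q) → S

Q OR S
(Implication elimination: A → B = NOT A OR B)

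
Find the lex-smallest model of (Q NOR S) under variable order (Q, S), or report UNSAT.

Q=0, S=0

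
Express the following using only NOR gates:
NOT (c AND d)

(((c NOR c) NOR (d NOR d)) NOR ((c NOR c) NOR (d NOR d)))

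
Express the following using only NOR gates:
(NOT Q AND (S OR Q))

(((Q NOR Q) NOR (Q NOR Q)) NOR (((S NOR Q) NOR (S NOR Q)) NOR ((S NOR Q) NOR (S NOR Q))))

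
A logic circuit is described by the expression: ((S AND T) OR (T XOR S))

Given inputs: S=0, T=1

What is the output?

Substituting: ((0 AND 1) OR (1 XOR 0))
= 1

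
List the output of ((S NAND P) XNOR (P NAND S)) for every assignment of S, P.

S | P | Output
--------------
0 | 0 | 1
0 | 1 | 1
1 | 0 | 1
1 | 1 | 1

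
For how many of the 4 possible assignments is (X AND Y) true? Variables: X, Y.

Satisfying assignments: (1,1)
Count: 1 out of 4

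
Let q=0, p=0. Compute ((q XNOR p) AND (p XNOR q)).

Substituting: ((0 XNOR 0) AND (0 XNOR 0))
= 1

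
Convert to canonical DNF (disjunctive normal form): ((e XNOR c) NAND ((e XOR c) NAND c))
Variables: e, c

(NOT e AND c) OR (e AND NOT c)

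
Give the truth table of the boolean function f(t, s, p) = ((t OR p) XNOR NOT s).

t | s | p | Output
------------------
0 | 0 | 0 | 0
0 | 0 | 1 | 1
0 | 1 | 0 | 1
0 | 1 | 1 | 0
1 | 0 | 0 | 1
1 | 0 | 1 | 1
1 | 1 | 0 | 0
1 | 1 | 1 | 0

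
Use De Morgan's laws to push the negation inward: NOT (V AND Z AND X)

NOT V OR NOT Z OR NOT X
De Morgan's: NOT(AND of terms) = OR of negations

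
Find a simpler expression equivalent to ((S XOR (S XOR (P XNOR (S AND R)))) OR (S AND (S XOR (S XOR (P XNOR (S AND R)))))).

By absorption (E OR (E AND v) = E) then XOR self-cancellation ((E XOR v) XOR v = E):
= (P XNOR (S AND R))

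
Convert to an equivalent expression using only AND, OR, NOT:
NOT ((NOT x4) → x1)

(NOT x4) AND NOT x1
(Negated implication: NOT(A → B) = A AND NOT B)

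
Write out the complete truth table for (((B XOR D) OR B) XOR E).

B | D | E | Output
------------------
0 | 0 | 0 | 0
0 | 0 | 1 | 1
0 | 1 | 0 | 1
0 | 1 | 1 | 0
1 | 0 | 0 | 1
1 | 0 | 1 | 0
1 | 1 | 0 | 1
1 | 1 | 1 | 0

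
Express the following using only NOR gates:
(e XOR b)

((((e NOR b) NOR (e NOR b)) NOR ((e NOR b) NOR (e NOR b))) NOR ((((e NOR e) NOR (b NOR b)) NOR ((e NOR e) NOR (b NOR b))) NOR (((e NOR e) NOR (b NOR b)) NOR ((e NOR e) NOR (b NOR b)))))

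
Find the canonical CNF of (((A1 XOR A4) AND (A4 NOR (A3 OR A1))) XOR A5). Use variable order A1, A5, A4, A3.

(A1 OR A5 OR A4 OR A3) AND (A1 OR A5 OR A4 OR NOT A3) AND (A1 OR A5 OR NOT A4 OR A3) AND (A1 OR A5 OR NOT A4 OR NOT A3) AND (NOT A1 OR A5 OR A4 OR A3) AND (NOT A1 OR A5 OR A4 OR NOT A3) AND (NOT A1 OR A5 OR NOT A4 OR A3) AND (NOT A1 OR A5 OR NOT A4 OR NOT A3)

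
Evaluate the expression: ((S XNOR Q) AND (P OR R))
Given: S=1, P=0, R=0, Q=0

Substituting: ((1 XNOR 0) AND (0 OR 0))
= 0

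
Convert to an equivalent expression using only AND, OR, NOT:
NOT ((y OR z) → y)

(y OR z) AND NOT y
(Negated implication: NOT(A → B) = A AND NOT B)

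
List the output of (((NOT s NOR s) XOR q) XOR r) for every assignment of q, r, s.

q | r | s | Output
------------------
0 | 0 | 0 | 0
0 | 0 | 1 | 0
0 | 1 | 0 | 1
0 | 1 | 1 | 1
1 | 0 | 0 | 1
1 | 0 | 1 | 1
1 | 1 | 0 | 0
1 | 1 | 1 | 0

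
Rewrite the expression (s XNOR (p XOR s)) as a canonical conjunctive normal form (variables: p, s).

(NOT p OR s) AND (NOT p OR NOT s)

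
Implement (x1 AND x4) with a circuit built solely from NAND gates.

((x1 NAND x4) NAND (x1 NAND x4))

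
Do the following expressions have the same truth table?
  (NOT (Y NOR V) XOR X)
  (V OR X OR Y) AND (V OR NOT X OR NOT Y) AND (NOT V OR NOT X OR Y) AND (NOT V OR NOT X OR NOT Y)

Yes, they are equivalent — the two output columns agree on all 8 assignments:
V | X | Y | Expression 1 | Expression 2
---------------------------------------
0 | 0 | 0 | 0 | 0
0 | 0 | 1 | 1 | 1
0 | 1 | 0 | 1 | 1
0 | 1 | 1 | 0 | 0
1 | 0 | 0 | 1 | 1
1 | 0 | 1 | 1 | 1
1 | 1 | 0 | 0 | 0
1 | 1 | 1 | 0 | 0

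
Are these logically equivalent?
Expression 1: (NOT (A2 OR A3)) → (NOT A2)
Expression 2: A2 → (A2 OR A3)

Yes, Contrapositive is always equivalent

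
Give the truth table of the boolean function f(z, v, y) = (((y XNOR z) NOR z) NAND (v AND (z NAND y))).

z | v | y | Output
------------------
0 | 0 | 0 | 1
0 | 0 | 1 | 1
0 | 1 | 0 | 1
0 | 1 | 1 | 0
1 | 0 | 0 | 1
1 | 0 | 1 | 1
1 | 1 | 0 | 1
1 | 1 | 1 | 1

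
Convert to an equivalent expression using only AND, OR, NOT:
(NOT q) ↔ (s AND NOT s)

((NOT q) AND (s AND NOT s)) OR (q AND NOT (s AND NOT s))
(Biconditional = both true or both false)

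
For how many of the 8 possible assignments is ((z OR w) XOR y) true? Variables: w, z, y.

Satisfying assignments: (0,0,1), (0,1,0), (1,0,0), (1,1,0)
Count: 4 out of 8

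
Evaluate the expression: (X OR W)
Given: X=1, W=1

Substituting: (1 OR 1)
= 1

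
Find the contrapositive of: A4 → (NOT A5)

Contrapositive: A5 → NOT A4
Note: A statement and its contrapositive are logically equivalent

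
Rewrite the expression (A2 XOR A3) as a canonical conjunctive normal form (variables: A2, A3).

(A2 OR A3) AND (NOT A2 OR NOT A3)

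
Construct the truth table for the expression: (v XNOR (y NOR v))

v | y | Output
--------------
0 | 0 | 0
0 | 1 | 1
1 | 0 | 0
1 | 1 | 0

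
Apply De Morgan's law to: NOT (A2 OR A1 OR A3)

NOT A2 AND NOT A1 AND NOT A3
De Morgan's: NOT(OR of terms) = AND of negations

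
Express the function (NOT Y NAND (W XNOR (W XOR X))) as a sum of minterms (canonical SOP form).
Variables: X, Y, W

Σm(2, 3, 4, 5, 6, 7) = (NOT X AND Y AND NOT W) OR (NOT X AND Y AND W) OR (X AND NOT Y AND NOT W) OR (X AND NOT Y AND W) OR (X AND Y AND NOT W) OR (X AND Y AND W)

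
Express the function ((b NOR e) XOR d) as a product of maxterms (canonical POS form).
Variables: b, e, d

ΠM(1, 2, 4, 6) = (b OR e OR NOT d) AND (b OR NOT e OR d) AND (NOT b OR e OR d) AND (NOT b OR NOT e OR d)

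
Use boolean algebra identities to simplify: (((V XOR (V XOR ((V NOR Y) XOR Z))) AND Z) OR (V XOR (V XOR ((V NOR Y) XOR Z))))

By absorption (E OR (E AND v) = E) then XOR self-cancellation ((E XOR v) XOR v = E):
= ((V NOR Y) XOR Z)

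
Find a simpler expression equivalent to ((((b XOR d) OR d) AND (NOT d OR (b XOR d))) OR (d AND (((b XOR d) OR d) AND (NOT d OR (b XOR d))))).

By absorption (E OR (E AND v) = E) then distribution ((E OR v) AND (E OR NOT v) = E):
= (b XOR d)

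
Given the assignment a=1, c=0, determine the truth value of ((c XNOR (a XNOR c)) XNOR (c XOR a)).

Substituting: ((0 XNOR (1 XNOR 0)) XNOR (0 XOR 1))
= 1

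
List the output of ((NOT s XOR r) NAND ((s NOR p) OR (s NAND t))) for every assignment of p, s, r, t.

p | s | r | t | Output
----------------------
0 | 0 | 0 | 0 | 0
0 | 0 | 0 | 1 | 0
0 | 0 | 1 | 0 | 1
0 | 0 | 1 | 1 | 1
0 | 1 | 0 | 0 | 1
0 | 1 | 0 | 1 | 1
0 | 1 | 1 | 0 | 0
0 | 1 | 1 | 1 | 1
1 | 0 | 0 | 0 | 0
1 | 0 | 0 | 1 | 0
1 | 0 | 1 | 0 | 1
1 | 0 | 1 | 1 | 1
1 | 1 | 0 | 0 | 1
1 | 1 | 0 | 1 | 1
1 | 1 | 1 | 0 | 0
1 | 1 | 1 | 1 | 1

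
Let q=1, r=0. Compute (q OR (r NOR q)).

Substituting: (1 OR (0 NOR 1))
= 1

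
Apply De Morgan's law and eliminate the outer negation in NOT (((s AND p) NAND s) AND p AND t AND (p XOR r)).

NOT ((s AND p) NAND s) OR NOT p OR NOT t OR NOT (p XOR r)
De Morgan's: NOT(AND of terms) = OR of negations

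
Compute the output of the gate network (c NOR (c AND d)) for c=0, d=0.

Substituting: (0 NOR (0 AND 0))
= 1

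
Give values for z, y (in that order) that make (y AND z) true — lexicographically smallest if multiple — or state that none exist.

z=1, y=1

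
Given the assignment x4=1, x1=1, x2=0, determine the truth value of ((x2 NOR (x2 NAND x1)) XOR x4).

Substituting: ((0 NOR (0 NAND 1)) XOR 1)
= 1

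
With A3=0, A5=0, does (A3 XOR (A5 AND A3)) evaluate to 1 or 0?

Substituting: (0 XOR (0 AND 0))
= 0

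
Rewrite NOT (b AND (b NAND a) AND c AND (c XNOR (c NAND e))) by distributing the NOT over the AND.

NOT b OR NOT (b NAND a) OR NOT c OR NOT (c XNOR (c NAND e))
De Morgan's: NOT(AND of terms) = OR of negations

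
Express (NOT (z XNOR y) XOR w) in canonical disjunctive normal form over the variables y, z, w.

(NOT y AND NOT z AND w) OR (NOT y AND z AND NOT w) OR (y AND NOT z AND NOT w) OR (y AND z AND w)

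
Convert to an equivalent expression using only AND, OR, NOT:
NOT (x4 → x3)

x4 AND NOT x3
(Negated implication: NOT(A → B) = A AND NOT B)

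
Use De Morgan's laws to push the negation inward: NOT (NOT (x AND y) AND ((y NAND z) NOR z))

(x AND y) OR NOT ((y NAND z) NOR z)
De Morgan's: NOT(AND of terms) = OR of negations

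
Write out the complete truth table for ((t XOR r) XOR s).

r | s | t | Output
------------------
0 | 0 | 0 | 0
0 | 0 | 1 | 1
0 | 1 | 0 | 1
0 | 1 | 1 | 0
1 | 0 | 0 | 1
1 | 0 | 1 | 0
1 | 1 | 0 | 0
1 | 1 | 1 | 1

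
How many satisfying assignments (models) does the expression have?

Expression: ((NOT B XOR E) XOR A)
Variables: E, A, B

Satisfying assignments: (0,0,0), (0,1,1), (1,0,1), (1,1,0)
Count: 4 out of 8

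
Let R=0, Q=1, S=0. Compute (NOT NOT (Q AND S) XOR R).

Substituting: (NOT NOT (1 AND 0) XOR 0)
= 0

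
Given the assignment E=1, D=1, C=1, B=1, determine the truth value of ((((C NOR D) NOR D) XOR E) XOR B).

Substituting: ((((1 NOR 1) NOR 1) XOR 1) XOR 1)
= 0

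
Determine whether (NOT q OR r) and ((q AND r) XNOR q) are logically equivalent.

Yes, they are equivalent — the two output columns agree on all 4 assignments:
q | r | Expression 1 | Expression 2
-----------------------------------
0 | 0 | 1 | 1
0 | 1 | 1 | 1
1 | 0 | 0 | 0
1 | 1 | 1 | 1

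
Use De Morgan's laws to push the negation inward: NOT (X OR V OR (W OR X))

NOT X AND NOT V AND NOT (W OR X)
De Morgan's: NOT(OR of terms) = AND of negations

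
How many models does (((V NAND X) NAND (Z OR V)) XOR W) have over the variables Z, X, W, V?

Satisfying assignments: (0,0,0,0), (0,0,1,1), (0,1,0,0), (0,1,0,1), (1,0,1,0), (1,0,1,1), (1,1,0,1), (1,1,1,0)
Count: 8 out of 16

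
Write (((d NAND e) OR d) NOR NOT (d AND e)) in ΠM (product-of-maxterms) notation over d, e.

ΠM(0, 1, 2, 3) = (d OR e) AND (d OR NOT e) AND (NOT d OR e) AND (NOT d OR NOT e)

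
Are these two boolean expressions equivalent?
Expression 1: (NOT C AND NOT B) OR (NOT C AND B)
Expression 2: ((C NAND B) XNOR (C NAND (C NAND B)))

Yes, they are equivalent — the two output columns agree on all 4 assignments:
C | B | Expression 1 | Expression 2
-----------------------------------
0 | 0 | 1 | 1
0 | 1 | 1 | 1
1 | 0 | 0 | 0
1 | 1 | 0 | 0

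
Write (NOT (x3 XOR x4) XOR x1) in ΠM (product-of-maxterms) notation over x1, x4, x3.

ΠM(1, 2, 4, 7) = (x1 OR x4 OR NOT x3) AND (x1 OR NOT x4 OR x3) AND (NOT x1 OR x4 OR x3) AND (NOT x1 OR NOT x4 OR NOT x3)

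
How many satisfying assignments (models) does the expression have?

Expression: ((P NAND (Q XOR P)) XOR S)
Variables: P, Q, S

Satisfying assignments: (0,0,0), (0,1,0), (1,0,1), (1,1,0)
Count: 4 out of 8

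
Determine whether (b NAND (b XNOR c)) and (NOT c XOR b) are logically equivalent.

No. Counterexample: with b=0, c=1, Expression 1 = 1 but Expression 2 = 0.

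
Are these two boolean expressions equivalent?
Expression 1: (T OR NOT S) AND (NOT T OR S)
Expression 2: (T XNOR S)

Yes, they are equivalent — the two output columns agree on all 4 assignments:
T | S | Expression 1 | Expression 2
-----------------------------------
0 | 0 | 1 | 1
0 | 1 | 0 | 0
1 | 0 | 0 | 0
1 | 1 | 1 | 1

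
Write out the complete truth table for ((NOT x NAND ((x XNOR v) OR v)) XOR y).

y | x | v | Output
------------------
0 | 0 | 0 | 0
0 | 0 | 1 | 0
0 | 1 | 0 | 1
0 | 1 | 1 | 1
1 | 0 | 0 | 1
1 | 0 | 1 | 1
1 | 1 | 0 | 0
1 | 1 | 1 | 0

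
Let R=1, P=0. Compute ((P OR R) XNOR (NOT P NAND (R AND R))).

Substituting: ((0 OR 1) XNOR (NOT 0 NAND (1 AND 1)))
= 0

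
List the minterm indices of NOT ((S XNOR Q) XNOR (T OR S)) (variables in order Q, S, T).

Σm(0, 2, 3, 5) = (NOT Q AND NOT S AND NOT T) OR (NOT Q AND S AND NOT T) OR (NOT Q AND S AND T) OR (Q AND NOT S AND T)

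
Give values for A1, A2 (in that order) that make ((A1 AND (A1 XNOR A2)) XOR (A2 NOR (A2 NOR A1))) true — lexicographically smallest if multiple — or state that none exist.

A1=1, A2=0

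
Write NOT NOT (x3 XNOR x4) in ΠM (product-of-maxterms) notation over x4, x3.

ΠM(1, 2) = (x4 OR NOT x3) AND (NOT x4 OR x3)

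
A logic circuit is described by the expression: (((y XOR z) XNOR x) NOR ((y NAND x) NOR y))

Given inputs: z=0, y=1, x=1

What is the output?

Substituting: (((1 XOR 0) XNOR 1) NOR ((1 NAND 1) NOR 1))
= 0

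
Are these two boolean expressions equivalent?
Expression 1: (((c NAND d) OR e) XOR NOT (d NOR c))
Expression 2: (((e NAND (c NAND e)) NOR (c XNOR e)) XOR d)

No. Counterexample: with d=0, e=0, c=0, Expression 1 = 1 but Expression 2 = 0.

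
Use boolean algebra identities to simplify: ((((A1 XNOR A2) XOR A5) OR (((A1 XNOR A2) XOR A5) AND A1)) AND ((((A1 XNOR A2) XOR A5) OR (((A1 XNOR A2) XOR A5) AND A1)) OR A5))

By absorption (E AND (E OR v) = E) then absorption (E OR (E AND v) = E):
= ((A1 XNOR A2) XOR A5)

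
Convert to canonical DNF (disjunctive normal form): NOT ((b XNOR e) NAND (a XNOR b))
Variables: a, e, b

(NOT a AND NOT e AND NOT b) OR (a AND e AND b)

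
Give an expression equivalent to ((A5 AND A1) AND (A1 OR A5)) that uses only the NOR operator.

((((A5 NOR A5) NOR (A1 NOR A1)) NOR ((A5 NOR A5) NOR (A1 NOR A1))) NOR (((A1 NOR A5) NOR (A1 NOR A5)) NOR ((A1 NOR A5) NOR (A1 NOR A5))))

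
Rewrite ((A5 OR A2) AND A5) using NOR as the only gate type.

((((A5 NOR A2) NOR (A5 NOR A2)) NOR ((A5 NOR A2) NOR (A5 NOR A2))) NOR (A5 NOR A5))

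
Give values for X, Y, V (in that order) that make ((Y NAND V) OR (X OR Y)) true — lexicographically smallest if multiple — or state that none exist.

X=0, Y=0, V=0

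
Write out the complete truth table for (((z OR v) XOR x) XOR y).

x | y | v | z | Output
----------------------
0 | 0 | 0 | 0 | 0
0 | 0 | 0 | 1 | 1
0 | 0 | 1 | 0 | 1
0 | 0 | 1 | 1 | 1
0 | 1 | 0 | 0 | 1
0 | 1 | 0 | 1 | 0
0 | 1 | 1 | 0 | 0
0 | 1 | 1 | 1 | 0
1 | 0 | 0 | 0 | 1
1 | 0 | 0 | 1 | 0
1 | 0 | 1 | 0 | 0
1 | 0 | 1 | 1 | 0
1 | 1 | 0 | 0 | 0
1 | 1 | 0 | 1 | 1
1 | 1 | 1 | 0 | 1
1 | 1 | 1 | 1 | 1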